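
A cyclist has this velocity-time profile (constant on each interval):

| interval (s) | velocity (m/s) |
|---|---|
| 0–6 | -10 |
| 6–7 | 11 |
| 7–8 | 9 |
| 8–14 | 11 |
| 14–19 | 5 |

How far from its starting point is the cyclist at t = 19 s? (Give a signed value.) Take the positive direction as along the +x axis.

Displacement is the signed area under the v-t curve.
0–6 s: -10 × 6 = -60 m
6–7 s: 11 × 1 = 11 m
7–8 s: 9 × 1 = 9 m
8–14 s: 11 × 6 = 66 m
14–19 s: 5 × 5 = 25 m
Net displacement = 51 m

51 m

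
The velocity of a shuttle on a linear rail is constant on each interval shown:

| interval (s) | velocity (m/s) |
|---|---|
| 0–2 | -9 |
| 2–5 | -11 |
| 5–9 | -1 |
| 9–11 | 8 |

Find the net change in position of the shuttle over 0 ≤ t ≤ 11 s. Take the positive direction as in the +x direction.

-39 m

Displacement is the signed area under the v-t curve.
0–2 s: -9 × 2 = -18 m
2–5 s: -11 × 3 = -33 m
5–9 s: -1 × 4 = -4 m
9–11 s: 8 × 2 = 16 m
Net displacement = -39 m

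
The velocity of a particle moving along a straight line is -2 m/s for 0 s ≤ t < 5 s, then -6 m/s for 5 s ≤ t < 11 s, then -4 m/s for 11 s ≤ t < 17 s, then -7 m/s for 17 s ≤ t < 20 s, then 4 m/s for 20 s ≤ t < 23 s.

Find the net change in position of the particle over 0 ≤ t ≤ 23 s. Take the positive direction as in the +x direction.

Net displacement equals the area under the velocity-time graph (areas below the axis count negative).
0–5 s: -2 × 5 = -10 m
5–11 s: -6 × 6 = -36 m
11–17 s: -4 × 6 = -24 m
17–20 s: -7 × 3 = -21 m
20–23 s: 4 × 3 = 12 m
Net displacement = -79 m

-79 m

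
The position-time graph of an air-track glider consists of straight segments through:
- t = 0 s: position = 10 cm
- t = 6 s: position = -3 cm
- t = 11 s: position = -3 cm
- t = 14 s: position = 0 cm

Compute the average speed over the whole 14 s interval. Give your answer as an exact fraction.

Average speed = (total path length)/(elapsed time); on a piecewise-linear x-t graph the path length is Σ|Δx|.
0–6 s: |Δx| = |-3 − 10| = 13 cm
6–11 s: |Δx| = |-3 − -3| = 0 cm
11–14 s: |Δx| = |0 − -3| = 3 cm
Total path = 16 cm; average speed = 16/14 = 8/7 cm/s.

8/7 cm/s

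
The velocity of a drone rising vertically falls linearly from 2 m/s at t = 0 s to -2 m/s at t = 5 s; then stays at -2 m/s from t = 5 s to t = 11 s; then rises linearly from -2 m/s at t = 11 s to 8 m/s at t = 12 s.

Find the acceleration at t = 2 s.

-0.8 m/s²

Acceleration is the slope of the v-t graph on 0–5 s: (-2 − 2)/(5 − 0) = -0.8 m/s².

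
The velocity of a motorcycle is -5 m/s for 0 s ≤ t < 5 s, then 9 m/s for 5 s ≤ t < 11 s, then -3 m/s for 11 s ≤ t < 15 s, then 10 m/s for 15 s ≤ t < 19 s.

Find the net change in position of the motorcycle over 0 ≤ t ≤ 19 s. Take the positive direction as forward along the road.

Net displacement equals the area under the velocity-time graph (areas below the axis count negative).
0–5 s: -5 × 5 = -25 m
5–11 s: 9 × 6 = 54 m
11–15 s: -3 × 4 = -12 m
15–19 s: 10 × 4 = 40 m
Net displacement = 57 m

57 m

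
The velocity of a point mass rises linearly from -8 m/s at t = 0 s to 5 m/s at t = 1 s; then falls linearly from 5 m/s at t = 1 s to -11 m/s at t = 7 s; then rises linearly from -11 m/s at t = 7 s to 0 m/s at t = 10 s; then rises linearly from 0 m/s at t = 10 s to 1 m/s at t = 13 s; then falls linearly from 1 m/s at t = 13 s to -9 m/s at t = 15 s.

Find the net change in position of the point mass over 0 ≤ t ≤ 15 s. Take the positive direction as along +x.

Displacement is the signed area under the v-t curve.
0–1 s: ½(-8 + 5)(1) = -1.5 m
1–7 s: ½(5 + -11)(6) = -18 m
7–10 s: ½(-11 + 0)(3) = -16.5 m
10–13 s: ½(0 + 1)(3) = 1.5 m
13–15 s: ½(1 + -9)(2) = -8 m
Net displacement = -42.5 m

-42.5 m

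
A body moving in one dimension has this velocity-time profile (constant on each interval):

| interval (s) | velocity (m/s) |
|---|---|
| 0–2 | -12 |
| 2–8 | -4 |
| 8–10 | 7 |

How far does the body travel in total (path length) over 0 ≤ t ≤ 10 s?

Distance (not displacement) is the total path length: add the absolute areas under v-t.
0–2 s: |-12| × 2 = 24 m
2–8 s: |-4| × 6 = 24 m
8–10 s: |7| × 2 = 14 m
Total distance = 62 m

62 m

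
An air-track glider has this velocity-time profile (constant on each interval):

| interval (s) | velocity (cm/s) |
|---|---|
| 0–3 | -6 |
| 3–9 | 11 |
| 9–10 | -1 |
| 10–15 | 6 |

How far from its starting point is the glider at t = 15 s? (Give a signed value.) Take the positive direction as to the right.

Displacement is the signed area under the v-t curve.
0–3 s: -6 × 3 = -18 cm
3–9 s: 11 × 6 = 66 cm
9–10 s: -1 × 1 = -1 cm
10–15 s: 6 × 5 = 30 cm
Net displacement = 77 cm

77 cm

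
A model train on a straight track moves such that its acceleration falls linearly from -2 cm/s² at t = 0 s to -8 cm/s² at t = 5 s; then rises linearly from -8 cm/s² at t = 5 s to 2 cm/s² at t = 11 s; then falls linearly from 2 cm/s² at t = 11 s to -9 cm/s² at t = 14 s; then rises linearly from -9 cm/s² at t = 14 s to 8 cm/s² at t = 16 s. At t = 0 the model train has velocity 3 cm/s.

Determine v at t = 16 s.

-51.5 cm/s

Δv equals the area under the a-t graph; then v = v₀ + Δv.
0–5 s: ½(-2 + -8)(5) = -25 cm/s
5–11 s: ½(-8 + 2)(6) = -18 cm/s
11–14 s: ½(2 + -9)(3) = -10.5 cm/s
14–16 s: ½(-9 + 8)(2) = -1 cm/s
Δv = -54.5 cm/s, so v(16) = 3 + (-54.5) = -51.5 cm/s.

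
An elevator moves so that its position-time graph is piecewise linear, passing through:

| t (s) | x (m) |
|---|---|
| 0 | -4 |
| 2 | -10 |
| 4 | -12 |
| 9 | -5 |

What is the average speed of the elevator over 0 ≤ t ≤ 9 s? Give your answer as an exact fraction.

5/3 m/s

Average speed = (total path length)/(elapsed time); on a piecewise-linear x-t graph the path length is Σ|Δx|.
0–2 s: |Δx| = |-10 − -4| = 6 m
2–4 s: |Δx| = |-12 − -10| = 2 m
4–9 s: |Δx| = |-5 − -12| = 7 m
Total path = 15 m; average speed = 15/9 = 5/3 m/s.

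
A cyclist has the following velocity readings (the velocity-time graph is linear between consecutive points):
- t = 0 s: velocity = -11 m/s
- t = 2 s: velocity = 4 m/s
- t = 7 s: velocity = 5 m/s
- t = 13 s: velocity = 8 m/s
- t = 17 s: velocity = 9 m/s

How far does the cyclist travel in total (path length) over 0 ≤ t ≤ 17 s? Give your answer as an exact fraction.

Total distance travelled is ∫|v| dt — sum the magnitudes of each area piece.
0–2 s: v = 0 at t = 22/15 s; triangle areas 121/15 + 16/15 = 137/15 m
2–7 s: |½(4 + 5)(5)| = 22.5 m
7–13 s: |½(5 + 8)(6)| = 39 m
13–17 s: |½(8 + 9)(4)| = 34 m
Total distance = 3139/30 m

3139/30 m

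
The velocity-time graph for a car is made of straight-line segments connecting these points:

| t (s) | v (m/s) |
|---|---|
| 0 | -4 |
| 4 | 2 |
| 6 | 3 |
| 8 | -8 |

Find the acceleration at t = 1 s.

1.5 m/s²

Acceleration is the slope of the v-t graph on 0–4 s: (2 − -4)/(4 − 0) = 1.5 m/s².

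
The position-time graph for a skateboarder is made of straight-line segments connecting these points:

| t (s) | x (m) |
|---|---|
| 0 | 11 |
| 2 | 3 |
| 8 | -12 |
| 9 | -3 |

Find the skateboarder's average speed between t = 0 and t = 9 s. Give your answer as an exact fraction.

32/9 m/s

Average speed = (total path length)/(elapsed time); on a piecewise-linear x-t graph the path length is Σ|Δx|.
0–2 s: |Δx| = |3 − 11| = 8 m
2–8 s: |Δx| = |-12 − 3| = 15 m
8–9 s: |Δx| = |-3 − -12| = 9 m
Total path = 32 m; average speed = 32/9 = 32/9 m/s.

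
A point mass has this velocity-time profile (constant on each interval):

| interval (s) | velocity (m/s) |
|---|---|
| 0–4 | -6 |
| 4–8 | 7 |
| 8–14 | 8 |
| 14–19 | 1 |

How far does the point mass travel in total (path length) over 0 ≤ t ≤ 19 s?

Distance (not displacement) is the total path length: add the absolute areas under v-t.
0–4 s: |-6| × 4 = 24 m
4–8 s: |7| × 4 = 28 m
8–14 s: |8| × 6 = 48 m
14–19 s: |1| × 5 = 5 m
Total distance = 105 m

105 m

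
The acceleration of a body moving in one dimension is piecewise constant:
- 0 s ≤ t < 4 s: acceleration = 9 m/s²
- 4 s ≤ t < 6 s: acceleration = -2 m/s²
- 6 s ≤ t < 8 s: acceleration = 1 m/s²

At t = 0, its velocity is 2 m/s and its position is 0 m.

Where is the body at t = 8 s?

222 m

On each constant-a segment, Δv = aΔt and Δx = v₀Δt + ½aΔt²; chain segment to segment.
0–4 s: v starts 2 m/s; Δx = 2·4 + ½·9·4² = 80 m; v ends 38 m/s.
4–6 s: v starts 38 m/s; Δx = 38·2 + ½·-2·2² = 72 m; v ends 34 m/s.
6–8 s: v starts 34 m/s; Δx = 34·2 + ½·1·2² = 70 m; v ends 36 m/s.
x(8) = 0 + Σ Δx = 222 m.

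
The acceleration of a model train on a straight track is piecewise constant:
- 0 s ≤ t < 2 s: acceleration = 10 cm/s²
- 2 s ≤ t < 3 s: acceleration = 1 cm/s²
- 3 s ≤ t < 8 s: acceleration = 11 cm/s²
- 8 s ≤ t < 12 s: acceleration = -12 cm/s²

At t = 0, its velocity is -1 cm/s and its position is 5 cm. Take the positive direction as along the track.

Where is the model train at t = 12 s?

On each constant-a segment, Δv = aΔt and Δx = v₀Δt + ½aΔt²; chain segment to segment.
0–2 s: v starts -1 cm/s; Δx = -1·2 + ½·10·2² = 18 cm; v ends 19 cm/s.
2–3 s: v starts 19 cm/s; Δx = 19·1 + ½·1·1² = 19.5 cm; v ends 20 cm/s.
3–8 s: v starts 20 cm/s; Δx = 20·5 + ½·11·5² = 237.5 cm; v ends 75 cm/s.
8–12 s: v starts 75 cm/s; Δx = 75·4 + ½·-12·4² = 204 cm; v ends 27 cm/s.
x(12) = 5 + Σ Δx = 484 cm.

484 cm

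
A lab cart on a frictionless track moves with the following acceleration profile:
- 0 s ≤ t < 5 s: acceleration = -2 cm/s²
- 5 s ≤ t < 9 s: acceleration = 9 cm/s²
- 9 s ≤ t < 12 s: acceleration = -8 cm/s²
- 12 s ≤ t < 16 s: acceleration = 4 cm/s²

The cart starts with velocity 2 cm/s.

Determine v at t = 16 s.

20 cm/s

Δv equals the area under the a-t graph; then v = v₀ + Δv.
0–5 s: -2 × 5 = -10 cm/s
5–9 s: 9 × 4 = 36 cm/s
9–12 s: -8 × 3 = -24 cm/s
12–16 s: 4 × 4 = 16 cm/s
Δv = 18 cm/s, so v(16) = 2 + (18) = 20 cm/s.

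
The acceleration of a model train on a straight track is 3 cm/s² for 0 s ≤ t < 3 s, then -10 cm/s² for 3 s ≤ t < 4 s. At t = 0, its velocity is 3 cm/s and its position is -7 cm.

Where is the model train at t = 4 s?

22.5 cm

On each constant-a segment, Δv = aΔt and Δx = v₀Δt + ½aΔt²; chain segment to segment.
0–3 s: v starts 3 cm/s; Δx = 3·3 + ½·3·3² = 22.5 cm; v ends 12 cm/s.
3–4 s: v starts 12 cm/s; Δx = 12·1 + ½·-10·1² = 7 cm; v ends 2 cm/s.
x(4) = -7 + Σ Δx = 22.5 cm.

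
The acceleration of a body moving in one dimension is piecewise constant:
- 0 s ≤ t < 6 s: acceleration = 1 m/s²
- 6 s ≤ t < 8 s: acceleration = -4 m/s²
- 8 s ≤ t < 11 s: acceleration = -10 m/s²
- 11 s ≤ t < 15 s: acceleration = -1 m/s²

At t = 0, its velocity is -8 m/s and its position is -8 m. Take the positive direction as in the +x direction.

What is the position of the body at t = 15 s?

-293 m

On each constant-a segment, Δv = aΔt and Δx = v₀Δt + ½aΔt²; chain segment to segment.
0–6 s: v starts -8 m/s; Δx = -8·6 + ½·1·6² = -30 m; v ends -2 m/s.
6–8 s: v starts -2 m/s; Δx = -2·2 + ½·-4·2² = -12 m; v ends -10 m/s.
8–11 s: v starts -10 m/s; Δx = -10·3 + ½·-10·3² = -75 m; v ends -40 m/s.
11–15 s: v starts -40 m/s; Δx = -40·4 + ½·-1·4² = -168 m; v ends -44 m/s.
x(15) = -8 + Σ Δx = -293 m.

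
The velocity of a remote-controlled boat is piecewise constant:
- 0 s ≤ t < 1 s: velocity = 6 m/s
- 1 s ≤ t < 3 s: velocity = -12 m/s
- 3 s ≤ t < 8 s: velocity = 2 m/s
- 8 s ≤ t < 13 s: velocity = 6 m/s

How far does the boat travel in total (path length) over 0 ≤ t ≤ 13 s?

Distance (not displacement) is the total path length: add the absolute areas under v-t.
0–1 s: |6| × 1 = 6 m
1–3 s: |-12| × 2 = 24 m
3–8 s: |2| × 5 = 10 m
8–13 s: |6| × 5 = 30 m
Total distance = 70 m

70 m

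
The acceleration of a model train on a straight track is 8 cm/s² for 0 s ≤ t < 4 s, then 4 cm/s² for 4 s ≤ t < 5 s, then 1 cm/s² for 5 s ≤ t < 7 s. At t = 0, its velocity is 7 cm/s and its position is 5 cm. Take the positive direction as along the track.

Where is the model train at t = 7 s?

226 cm

On each constant-a segment, Δv = aΔt and Δx = v₀Δt + ½aΔt²; chain segment to segment.
0–4 s: v starts 7 cm/s; Δx = 7·4 + ½·8·4² = 92 cm; v ends 39 cm/s.
4–5 s: v starts 39 cm/s; Δx = 39·1 + ½·4·1² = 41 cm; v ends 43 cm/s.
5–7 s: v starts 43 cm/s; Δx = 43·2 + ½·1·2² = 88 cm; v ends 45 cm/s.
x(7) = 5 + Σ Δx = 226 cm.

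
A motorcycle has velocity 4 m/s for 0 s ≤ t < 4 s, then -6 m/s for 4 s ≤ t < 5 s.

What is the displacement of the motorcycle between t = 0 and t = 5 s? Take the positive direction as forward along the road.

Displacement is the signed area under the v-t curve.
0–4 s: 4 × 4 = 16 m
4–5 s: -6 × 1 = -6 m
Net displacement = 10 m

10 m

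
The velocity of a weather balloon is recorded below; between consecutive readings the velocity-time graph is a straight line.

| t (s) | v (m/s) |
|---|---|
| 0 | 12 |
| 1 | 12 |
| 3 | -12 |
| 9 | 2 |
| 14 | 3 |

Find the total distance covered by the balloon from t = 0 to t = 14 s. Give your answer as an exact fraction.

Distance (not displacement) is the total path length: add the absolute areas under v-t.
0–1 s: |12| × 1 = 12 m
1–3 s: v = 0 at t = 2 s; triangle areas 6 + 6 = 12 m
3–9 s: v = 0 at t = 57/7 s; triangle areas 216/7 + 6/7 = 222/7 m
9–14 s: |½(2 + 3)(5)| = 12.5 m
Total distance = 955/14 m

955/14 m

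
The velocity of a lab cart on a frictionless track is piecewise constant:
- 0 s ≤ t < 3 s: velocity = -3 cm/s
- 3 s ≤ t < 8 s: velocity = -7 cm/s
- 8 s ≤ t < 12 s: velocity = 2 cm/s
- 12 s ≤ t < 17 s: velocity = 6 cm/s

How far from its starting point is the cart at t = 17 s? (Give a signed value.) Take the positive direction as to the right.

Net displacement equals the area under the velocity-time graph (areas below the axis count negative).
0–3 s: -3 × 3 = -9 cm
3–8 s: -7 × 5 = -35 cm
8–12 s: 2 × 4 = 8 cm
12–17 s: 6 × 5 = 30 cm
Net displacement = -6 cm

-6 cm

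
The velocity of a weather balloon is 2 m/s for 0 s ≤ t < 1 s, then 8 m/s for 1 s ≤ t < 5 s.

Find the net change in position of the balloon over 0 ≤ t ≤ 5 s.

34 m

Net displacement equals the area under the velocity-time graph (areas below the axis count negative).
0–1 s: 2 × 1 = 2 m
1–5 s: 8 × 4 = 32 m
Net displacement = 34 m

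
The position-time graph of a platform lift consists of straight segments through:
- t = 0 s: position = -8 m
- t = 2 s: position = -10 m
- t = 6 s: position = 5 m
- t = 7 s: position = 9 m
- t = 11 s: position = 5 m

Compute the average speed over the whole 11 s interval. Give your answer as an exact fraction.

Average speed = (total path length)/(elapsed time); on a piecewise-linear x-t graph the path length is Σ|Δx|.
0–2 s: |Δx| = |-10 − -8| = 2 m
2–6 s: |Δx| = |5 − -10| = 15 m
6–7 s: |Δx| = |9 − 5| = 4 m
7–11 s: |Δx| = |5 − 9| = 4 m
Total path = 25 m; average speed = 25/11 = 25/11 m/s.

25/11 m/s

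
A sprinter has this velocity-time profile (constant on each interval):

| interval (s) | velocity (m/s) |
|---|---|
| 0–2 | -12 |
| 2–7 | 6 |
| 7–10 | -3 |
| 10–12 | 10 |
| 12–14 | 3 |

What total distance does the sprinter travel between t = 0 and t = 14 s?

Distance (not displacement) is the total path length: add the absolute areas under v-t.
0–2 s: |-12| × 2 = 24 m
2–7 s: |6| × 5 = 30 m
7–10 s: |-3| × 3 = 9 m
10–12 s: |10| × 2 = 20 m
12–14 s: |3| × 2 = 6 m
Total distance = 89 m

89 m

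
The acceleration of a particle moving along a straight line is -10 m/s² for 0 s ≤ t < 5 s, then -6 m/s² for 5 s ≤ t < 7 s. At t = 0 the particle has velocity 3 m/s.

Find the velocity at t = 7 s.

Δv equals the area under the a-t graph; then v = v₀ + Δv.
0–5 s: -10 × 5 = -50 m/s
5–7 s: -6 × 2 = -12 m/s
Δv = -62 m/s, so v(7) = 3 + (-62) = -59 m/s.

-59 m/s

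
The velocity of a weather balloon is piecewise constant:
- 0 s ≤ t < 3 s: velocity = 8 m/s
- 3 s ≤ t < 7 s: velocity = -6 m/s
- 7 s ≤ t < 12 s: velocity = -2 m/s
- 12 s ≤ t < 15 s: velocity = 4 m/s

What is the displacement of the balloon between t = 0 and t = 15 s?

2 m

Displacement is the signed area under the v-t curve.
0–3 s: 8 × 3 = 24 m
3–7 s: -6 × 4 = -24 m
7–12 s: -2 × 5 = -10 m
12–15 s: 4 × 3 = 12 m
Net displacement = 2 m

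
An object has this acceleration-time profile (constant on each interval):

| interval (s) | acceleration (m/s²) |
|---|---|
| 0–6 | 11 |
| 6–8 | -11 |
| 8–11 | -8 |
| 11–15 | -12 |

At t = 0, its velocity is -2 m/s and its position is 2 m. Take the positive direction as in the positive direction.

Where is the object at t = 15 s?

360 m

On each constant-a segment, Δv = aΔt and Δx = v₀Δt + ½aΔt²; chain segment to segment.
0–6 s: v starts -2 m/s; Δx = -2·6 + ½·11·6² = 186 m; v ends 64 m/s.
6–8 s: v starts 64 m/s; Δx = 64·2 + ½·-11·2² = 106 m; v ends 42 m/s.
8–11 s: v starts 42 m/s; Δx = 42·3 + ½·-8·3² = 90 m; v ends 18 m/s.
11–15 s: v starts 18 m/s; Δx = 18·4 + ½·-12·4² = -24 m; v ends -30 m/s.
x(15) = 2 + Σ Δx = 360 m.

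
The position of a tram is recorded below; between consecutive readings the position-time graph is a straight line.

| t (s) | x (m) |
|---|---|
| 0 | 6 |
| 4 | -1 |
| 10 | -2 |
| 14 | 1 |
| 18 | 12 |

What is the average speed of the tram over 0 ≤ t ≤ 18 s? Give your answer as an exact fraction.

Average speed = (total path length)/(elapsed time); on a piecewise-linear x-t graph the path length is Σ|Δx|.
0–4 s: |Δx| = |-1 − 6| = 7 m
4–10 s: |Δx| = |-2 − -1| = 1 m
10–14 s: |Δx| = |1 − -2| = 3 m
14–18 s: |Δx| = |12 − 1| = 11 m
Total path = 22 m; average speed = 22/18 = 11/9 m/s.

11/9 m/s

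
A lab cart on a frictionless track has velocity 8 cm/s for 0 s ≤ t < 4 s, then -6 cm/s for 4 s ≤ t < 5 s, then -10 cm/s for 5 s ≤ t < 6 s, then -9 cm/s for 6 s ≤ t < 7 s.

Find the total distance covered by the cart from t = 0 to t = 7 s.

57 cm

Distance (not displacement) is the total path length: add the absolute areas under v-t.
0–4 s: |8| × 4 = 32 cm
4–5 s: |-6| × 1 = 6 cm
5–6 s: |-10| × 1 = 10 cm
6–7 s: |-9| × 1 = 9 cm
Total distance = 57 cm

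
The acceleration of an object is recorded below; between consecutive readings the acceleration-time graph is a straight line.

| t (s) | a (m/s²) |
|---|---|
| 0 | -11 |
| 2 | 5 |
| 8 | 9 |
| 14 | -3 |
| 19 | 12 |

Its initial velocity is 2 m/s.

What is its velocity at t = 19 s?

78.5 m/s

Δv equals the area under the a-t graph; then v = v₀ + Δv.
0–2 s: ½(-11 + 5)(2) = -6 m/s
2–8 s: ½(5 + 9)(6) = 42 m/s
8–14 s: ½(9 + -3)(6) = 18 m/s
14–19 s: ½(-3 + 12)(5) = 22.5 m/s
Δv = 76.5 m/s, so v(19) = 2 + (76.5) = 78.5 m/s.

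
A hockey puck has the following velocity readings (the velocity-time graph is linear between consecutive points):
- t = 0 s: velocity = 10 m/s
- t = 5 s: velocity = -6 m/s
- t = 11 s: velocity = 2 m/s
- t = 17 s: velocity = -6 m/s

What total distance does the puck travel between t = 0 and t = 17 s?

Distance (not displacement) is the total path length: add the absolute areas under v-t.
0–5 s: v = 0 at t = 3.125 s; triangle areas 15.625 + 5.625 = 21.25 m
5–11 s: v = 0 at t = 9.5 s; triangle areas 13.5 + 1.5 = 15 m
11–17 s: v = 0 at t = 12.5 s; triangle areas 1.5 + 13.5 = 15 m
Total distance = 51.25 m

51.25 m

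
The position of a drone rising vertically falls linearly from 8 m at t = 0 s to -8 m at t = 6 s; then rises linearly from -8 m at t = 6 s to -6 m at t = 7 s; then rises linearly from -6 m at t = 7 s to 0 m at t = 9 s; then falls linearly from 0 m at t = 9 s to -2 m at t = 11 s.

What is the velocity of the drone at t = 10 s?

Velocity is the slope of the x-t graph on 9–11 s: (-2 − 0)/(11 − 9) = -1 m/s.

-1 m/s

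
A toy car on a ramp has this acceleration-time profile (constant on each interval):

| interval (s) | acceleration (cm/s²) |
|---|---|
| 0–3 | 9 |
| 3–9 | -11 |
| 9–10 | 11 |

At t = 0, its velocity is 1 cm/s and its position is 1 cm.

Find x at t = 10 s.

-18 cm

On each constant-a segment, Δv = aΔt and Δx = v₀Δt + ½aΔt²; chain segment to segment.
0–3 s: v starts 1 cm/s; Δx = 1·3 + ½·9·3² = 43.5 cm; v ends 28 cm/s.
3–9 s: v starts 28 cm/s; Δx = 28·6 + ½·-11·6² = -30 cm; v ends -38 cm/s.
9–10 s: v starts -38 cm/s; Δx = -38·1 + ½·11·1² = -32.5 cm; v ends -27 cm/s.
x(10) = 1 + Σ Δx = -18 cm.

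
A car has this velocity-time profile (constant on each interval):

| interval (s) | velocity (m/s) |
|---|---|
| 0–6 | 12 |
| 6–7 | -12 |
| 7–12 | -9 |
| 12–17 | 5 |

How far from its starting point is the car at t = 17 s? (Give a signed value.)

Net displacement equals the area under the velocity-time graph (areas below the axis count negative).
0–6 s: 12 × 6 = 72 m
6–7 s: -12 × 1 = -12 m
7–12 s: -9 × 5 = -45 m
12–17 s: 5 × 5 = 25 m
Net displacement = 40 m

40 m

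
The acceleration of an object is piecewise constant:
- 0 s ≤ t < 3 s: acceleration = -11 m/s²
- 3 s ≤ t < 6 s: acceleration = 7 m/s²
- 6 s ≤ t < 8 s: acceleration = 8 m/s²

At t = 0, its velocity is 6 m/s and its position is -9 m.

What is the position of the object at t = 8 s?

-86 m

On each constant-a segment, Δv = aΔt and Δx = v₀Δt + ½aΔt²; chain segment to segment.
0–3 s: v starts 6 m/s; Δx = 6·3 + ½·-11·3² = -31.5 m; v ends -27 m/s.
3–6 s: v starts -27 m/s; Δx = -27·3 + ½·7·3² = -49.5 m; v ends -6 m/s.
6–8 s: v starts -6 m/s; Δx = -6·2 + ½·8·2² = 4 m; v ends 10 m/s.
x(8) = -9 + Σ Δx = -86 m.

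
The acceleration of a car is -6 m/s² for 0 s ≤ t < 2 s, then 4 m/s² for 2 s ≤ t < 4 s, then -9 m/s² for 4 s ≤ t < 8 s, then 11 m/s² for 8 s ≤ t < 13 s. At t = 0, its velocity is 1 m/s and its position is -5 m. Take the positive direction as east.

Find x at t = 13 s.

On each constant-a segment, Δv = aΔt and Δx = v₀Δt + ½aΔt²; chain segment to segment.
0–2 s: v starts 1 m/s; Δx = 1·2 + ½·-6·2² = -10 m; v ends -11 m/s.
2–4 s: v starts -11 m/s; Δx = -11·2 + ½·4·2² = -14 m; v ends -3 m/s.
4–8 s: v starts -3 m/s; Δx = -3·4 + ½·-9·4² = -84 m; v ends -39 m/s.
8–13 s: v starts -39 m/s; Δx = -39·5 + ½·11·5² = -57.5 m; v ends 16 m/s.
x(13) = -5 + Σ Δx = -170.5 m.

-170.5 m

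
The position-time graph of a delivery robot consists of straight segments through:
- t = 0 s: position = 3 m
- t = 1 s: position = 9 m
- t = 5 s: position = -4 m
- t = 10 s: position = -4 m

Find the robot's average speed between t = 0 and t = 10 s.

1.9 m/s

Average speed = (total path length)/(elapsed time); on a piecewise-linear x-t graph the path length is Σ|Δx|.
0–1 s: |Δx| = |9 − 3| = 6 m
1–5 s: |Δx| = |-4 − 9| = 13 m
5–10 s: |Δx| = |-4 − -4| = 0 m
Total path = 19 m; average speed = 19/10 = 1.9 m/s.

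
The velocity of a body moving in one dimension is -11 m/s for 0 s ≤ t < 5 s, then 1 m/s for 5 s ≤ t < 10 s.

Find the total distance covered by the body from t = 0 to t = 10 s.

60 m

Distance (not displacement) is the total path length: add the absolute areas under v-t.
0–5 s: |-11| × 5 = 55 m
5–10 s: |1| × 5 = 5 m
Total distance = 60 m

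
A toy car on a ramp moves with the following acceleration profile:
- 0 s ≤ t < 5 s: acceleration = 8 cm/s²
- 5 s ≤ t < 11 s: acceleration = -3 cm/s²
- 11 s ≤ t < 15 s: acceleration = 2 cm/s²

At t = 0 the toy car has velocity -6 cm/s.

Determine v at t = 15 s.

Δv equals the area under the a-t graph; then v = v₀ + Δv.
0–5 s: 8 × 5 = 40 cm/s
5–11 s: -3 × 6 = -18 cm/s
11–15 s: 2 × 4 = 8 cm/s
Δv = 30 cm/s, so v(15) = -6 + (30) = 24 cm/s.

24 cm/s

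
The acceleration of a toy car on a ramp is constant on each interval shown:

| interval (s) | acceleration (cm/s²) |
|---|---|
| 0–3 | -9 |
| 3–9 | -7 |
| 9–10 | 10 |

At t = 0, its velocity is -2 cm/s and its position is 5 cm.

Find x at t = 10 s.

On each constant-a segment, Δv = aΔt and Δx = v₀Δt + ½aΔt²; chain segment to segment.
0–3 s: v starts -2 cm/s; Δx = -2·3 + ½·-9·3² = -46.5 cm; v ends -29 cm/s.
3–9 s: v starts -29 cm/s; Δx = -29·6 + ½·-7·6² = -300 cm; v ends -71 cm/s.
9–10 s: v starts -71 cm/s; Δx = -71·1 + ½·10·1² = -66 cm; v ends -61 cm/s.
x(10) = 5 + Σ Δx = -407.5 cm.

-407.5 cm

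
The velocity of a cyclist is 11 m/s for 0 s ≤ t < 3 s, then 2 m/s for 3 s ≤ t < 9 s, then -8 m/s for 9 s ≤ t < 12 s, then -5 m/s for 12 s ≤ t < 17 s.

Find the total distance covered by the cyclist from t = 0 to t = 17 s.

94 m

Distance (not displacement) is the total path length: add the absolute areas under v-t.
0–3 s: |11| × 3 = 33 m
3–9 s: |2| × 6 = 12 m
9–12 s: |-8| × 3 = 24 m
12–17 s: |-5| × 5 = 25 m
Total distance = 94 m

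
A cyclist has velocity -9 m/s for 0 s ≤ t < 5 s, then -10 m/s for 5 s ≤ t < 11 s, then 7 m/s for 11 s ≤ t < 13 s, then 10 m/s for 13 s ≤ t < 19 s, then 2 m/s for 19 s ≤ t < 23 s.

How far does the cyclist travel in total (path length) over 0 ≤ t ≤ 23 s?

187 m

Distance (not displacement) is the total path length: add the absolute areas under v-t.
0–5 s: |-9| × 5 = 45 m
5–11 s: |-10| × 6 = 60 m
11–13 s: |7| × 2 = 14 m
13–19 s: |10| × 6 = 60 m
19–23 s: |2| × 4 = 8 m
Total distance = 187 m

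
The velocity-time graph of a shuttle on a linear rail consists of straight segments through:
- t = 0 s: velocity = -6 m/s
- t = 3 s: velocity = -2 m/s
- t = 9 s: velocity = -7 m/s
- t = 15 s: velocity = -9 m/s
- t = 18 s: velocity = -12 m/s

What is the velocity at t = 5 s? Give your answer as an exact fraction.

On 3–9 s the graph is linear from -2 to -7 m/s: v(5) = -2 + (-7 − -2)·(5 − 3)/(9 − 3) = -11/3 m/s.

-11/3 m/s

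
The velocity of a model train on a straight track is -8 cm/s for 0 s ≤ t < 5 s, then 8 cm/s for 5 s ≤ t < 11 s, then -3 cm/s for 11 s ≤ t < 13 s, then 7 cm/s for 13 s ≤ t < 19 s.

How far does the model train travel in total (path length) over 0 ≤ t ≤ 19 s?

136 cm

Distance (not displacement) is the total path length: add the absolute areas under v-t.
0–5 s: |-8| × 5 = 40 cm
5–11 s: |8| × 6 = 48 cm
11–13 s: |-3| × 2 = 6 cm
13–19 s: |7| × 6 = 42 cm
Total distance = 136 cm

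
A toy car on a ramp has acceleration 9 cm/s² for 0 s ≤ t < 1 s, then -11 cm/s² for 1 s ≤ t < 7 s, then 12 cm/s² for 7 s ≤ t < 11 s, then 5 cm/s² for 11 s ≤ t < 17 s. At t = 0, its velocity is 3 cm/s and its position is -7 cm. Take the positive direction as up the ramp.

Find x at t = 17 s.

-191.5 cm

On each constant-a segment, Δv = aΔt and Δx = v₀Δt + ½aΔt²; chain segment to segment.
0–1 s: v starts 3 cm/s; Δx = 3·1 + ½·9·1² = 7.5 cm; v ends 12 cm/s.
1–7 s: v starts 12 cm/s; Δx = 12·6 + ½·-11·6² = -126 cm; v ends -54 cm/s.
7–11 s: v starts -54 cm/s; Δx = -54·4 + ½·12·4² = -120 cm; v ends -6 cm/s.
11–17 s: v starts -6 cm/s; Δx = -6·6 + ½·5·6² = 54 cm; v ends 24 cm/s.
x(17) = -7 + Σ Δx = -191.5 cm.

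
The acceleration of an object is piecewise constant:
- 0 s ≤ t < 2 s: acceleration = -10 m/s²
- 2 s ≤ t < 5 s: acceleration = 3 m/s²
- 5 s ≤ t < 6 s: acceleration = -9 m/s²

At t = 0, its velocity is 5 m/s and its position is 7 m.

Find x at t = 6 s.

On each constant-a segment, Δv = aΔt and Δx = v₀Δt + ½aΔt²; chain segment to segment.
0–2 s: v starts 5 m/s; Δx = 5·2 + ½·-10·2² = -10 m; v ends -15 m/s.
2–5 s: v starts -15 m/s; Δx = -15·3 + ½·3·3² = -31.5 m; v ends -6 m/s.
5–6 s: v starts -6 m/s; Δx = -6·1 + ½·-9·1² = -10.5 m; v ends -15 m/s.
x(6) = 7 + Σ Δx = -45 m.

-45 m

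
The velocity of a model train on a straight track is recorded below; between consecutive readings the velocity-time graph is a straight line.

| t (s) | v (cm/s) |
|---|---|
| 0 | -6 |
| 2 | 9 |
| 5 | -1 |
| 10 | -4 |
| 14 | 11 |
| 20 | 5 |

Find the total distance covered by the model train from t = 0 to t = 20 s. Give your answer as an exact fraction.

Distance (not displacement) is the total path length: add the absolute areas under v-t.
0–2 s: v = 0 at t = 0.8 s; triangle areas 2.4 + 5.4 = 7.8 cm
2–5 s: v = 0 at t = 4.7 s; triangle areas 12.15 + 0.15 = 12.3 cm
5–10 s: |½(-1 + -4)(5)| = 12.5 cm
10–14 s: v = 0 at t = 166/15 s; triangle areas 32/15 + 242/15 = 274/15 cm
14–20 s: |½(11 + 5)(6)| = 48 cm
Total distance = 1483/15 cm

1483/15 cm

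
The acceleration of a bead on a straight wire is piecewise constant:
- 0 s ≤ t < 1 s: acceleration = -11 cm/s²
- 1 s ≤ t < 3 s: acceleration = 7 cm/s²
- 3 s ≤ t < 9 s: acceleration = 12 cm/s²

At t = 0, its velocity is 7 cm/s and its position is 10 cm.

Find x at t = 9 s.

On each constant-a segment, Δv = aΔt and Δx = v₀Δt + ½aΔt²; chain segment to segment.
0–1 s: v starts 7 cm/s; Δx = 7·1 + ½·-11·1² = 1.5 cm; v ends -4 cm/s.
1–3 s: v starts -4 cm/s; Δx = -4·2 + ½·7·2² = 6 cm; v ends 10 cm/s.
3–9 s: v starts 10 cm/s; Δx = 10·6 + ½·12·6² = 276 cm; v ends 82 cm/s.
x(9) = 10 + Σ Δx = 293.5 cm.

293.5 cm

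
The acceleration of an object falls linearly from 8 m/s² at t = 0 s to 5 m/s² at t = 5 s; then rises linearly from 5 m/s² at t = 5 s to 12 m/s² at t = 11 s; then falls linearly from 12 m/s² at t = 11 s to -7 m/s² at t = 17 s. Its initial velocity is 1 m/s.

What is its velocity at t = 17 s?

Δv equals the area under the a-t graph; then v = v₀ + Δv.
0–5 s: ½(8 + 5)(5) = 32.5 m/s
5–11 s: ½(5 + 12)(6) = 51 m/s
11–17 s: ½(12 + -7)(6) = 15 m/s
Δv = 98.5 m/s, so v(17) = 1 + (98.5) = 99.5 m/s.

99.5 m/s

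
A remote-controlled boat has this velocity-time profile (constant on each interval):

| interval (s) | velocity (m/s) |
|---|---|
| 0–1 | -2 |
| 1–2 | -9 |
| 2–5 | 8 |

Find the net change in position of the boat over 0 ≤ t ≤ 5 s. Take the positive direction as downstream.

Net displacement equals the area under the velocity-time graph (areas below the axis count negative).
0–1 s: -2 × 1 = -2 m
1–2 s: -9 × 1 = -9 m
2–5 s: 8 × 3 = 24 m
Net displacement = 13 m

13 m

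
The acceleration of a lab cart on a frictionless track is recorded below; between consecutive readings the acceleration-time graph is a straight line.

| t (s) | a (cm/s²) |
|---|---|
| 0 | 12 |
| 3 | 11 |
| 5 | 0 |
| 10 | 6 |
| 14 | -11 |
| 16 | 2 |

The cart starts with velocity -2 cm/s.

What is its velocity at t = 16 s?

39.5 cm/s

Δv equals the area under the a-t graph; then v = v₀ + Δv.
0–3 s: ½(12 + 11)(3) = 34.5 cm/s
3–5 s: ½(11 + 0)(2) = 11 cm/s
5–10 s: ½(0 + 6)(5) = 15 cm/s
10–14 s: ½(6 + -11)(4) = -10 cm/s
14–16 s: ½(-11 + 2)(2) = -9 cm/s
Δv = 41.5 cm/s, so v(16) = -2 + (41.5) = 39.5 cm/s.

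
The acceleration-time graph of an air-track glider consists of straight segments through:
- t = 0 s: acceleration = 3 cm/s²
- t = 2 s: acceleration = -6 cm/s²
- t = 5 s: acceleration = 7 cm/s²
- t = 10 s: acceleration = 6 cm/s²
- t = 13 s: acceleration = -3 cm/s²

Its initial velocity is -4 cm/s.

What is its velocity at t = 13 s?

31.5 cm/s

Δv equals the area under the a-t graph; then v = v₀ + Δv.
0–2 s: ½(3 + -6)(2) = -3 cm/s
2–5 s: ½(-6 + 7)(3) = 1.5 cm/s
5–10 s: ½(7 + 6)(5) = 32.5 cm/s
10–13 s: ½(6 + -3)(3) = 4.5 cm/s
Δv = 35.5 cm/s, so v(13) = -4 + (35.5) = 31.5 cm/s.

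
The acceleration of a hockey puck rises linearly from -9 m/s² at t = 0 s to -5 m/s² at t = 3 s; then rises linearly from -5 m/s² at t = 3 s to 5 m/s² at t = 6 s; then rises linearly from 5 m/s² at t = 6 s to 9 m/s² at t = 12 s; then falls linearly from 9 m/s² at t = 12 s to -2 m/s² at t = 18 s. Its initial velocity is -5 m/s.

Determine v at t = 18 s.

37 m/s

Δv equals the area under the a-t graph; then v = v₀ + Δv.
0–3 s: ½(-9 + -5)(3) = -21 m/s
3–6 s: ½(-5 + 5)(3) = 0 m/s
6–12 s: ½(5 + 9)(6) = 42 m/s
12–18 s: ½(9 + -2)(6) = 21 m/s
Δv = 42 m/s, so v(18) = -5 + (42) = 37 m/s.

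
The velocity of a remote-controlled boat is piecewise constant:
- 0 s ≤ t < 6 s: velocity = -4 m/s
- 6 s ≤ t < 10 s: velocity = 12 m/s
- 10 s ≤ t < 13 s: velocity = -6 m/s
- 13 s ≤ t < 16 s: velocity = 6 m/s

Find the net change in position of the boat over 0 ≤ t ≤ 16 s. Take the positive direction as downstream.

24 m

Displacement is the signed area under the v-t curve.
0–6 s: -4 × 6 = -24 m
6–10 s: 12 × 4 = 48 m
10–13 s: -6 × 3 = -18 m
13–16 s: 6 × 3 = 18 m
Net displacement = 24 m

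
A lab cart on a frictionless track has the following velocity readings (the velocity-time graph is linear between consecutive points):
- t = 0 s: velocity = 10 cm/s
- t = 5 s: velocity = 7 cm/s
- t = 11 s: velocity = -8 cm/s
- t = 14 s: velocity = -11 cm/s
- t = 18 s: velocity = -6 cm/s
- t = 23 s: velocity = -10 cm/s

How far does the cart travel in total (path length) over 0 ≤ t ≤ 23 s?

Total distance travelled is ∫|v| dt — sum the magnitudes of each area piece.
0–5 s: |½(10 + 7)(5)| = 42.5 cm
5–11 s: v = 0 at t = 7.8 s; triangle areas 9.8 + 12.8 = 22.6 cm
11–14 s: |½(-8 + -11)(3)| = 28.5 cm
14–18 s: |½(-11 + -6)(4)| = 34 cm
18–23 s: |½(-6 + -10)(5)| = 40 cm
Total distance = 167.6 cm

167.6 cm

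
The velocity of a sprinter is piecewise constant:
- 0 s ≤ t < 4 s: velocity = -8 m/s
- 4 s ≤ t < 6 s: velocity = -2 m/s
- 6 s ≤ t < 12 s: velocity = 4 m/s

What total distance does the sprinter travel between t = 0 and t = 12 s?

Total distance travelled is ∫|v| dt — sum the magnitudes of each area piece.
0–4 s: |-8| × 4 = 32 m
4–6 s: |-2| × 2 = 4 m
6–12 s: |4| × 6 = 24 m
Total distance = 60 m

60 m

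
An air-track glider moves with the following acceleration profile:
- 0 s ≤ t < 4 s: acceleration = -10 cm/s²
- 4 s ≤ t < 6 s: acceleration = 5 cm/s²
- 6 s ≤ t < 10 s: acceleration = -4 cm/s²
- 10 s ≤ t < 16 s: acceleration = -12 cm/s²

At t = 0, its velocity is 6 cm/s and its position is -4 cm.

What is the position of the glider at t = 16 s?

-702 cm

On each constant-a segment, Δv = aΔt and Δx = v₀Δt + ½aΔt²; chain segment to segment.
0–4 s: v starts 6 cm/s; Δx = 6·4 + ½·-10·4² = -56 cm; v ends -34 cm/s.
4–6 s: v starts -34 cm/s; Δx = -34·2 + ½·5·2² = -58 cm; v ends -24 cm/s.
6–10 s: v starts -24 cm/s; Δx = -24·4 + ½·-4·4² = -128 cm; v ends -40 cm/s.
10–16 s: v starts -40 cm/s; Δx = -40·6 + ½·-12·6² = -456 cm; v ends -112 cm/s.
x(16) = -4 + Σ Δx = -702 cm.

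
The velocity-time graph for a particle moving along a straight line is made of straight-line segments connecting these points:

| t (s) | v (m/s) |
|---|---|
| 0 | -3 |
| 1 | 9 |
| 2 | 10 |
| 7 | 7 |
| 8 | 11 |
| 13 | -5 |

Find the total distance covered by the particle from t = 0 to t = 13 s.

87.5625 m

Distance (not displacement) is the total path length: add the absolute areas under v-t.
0–1 s: v = 0 at t = 0.25 s; triangle areas 0.375 + 3.375 = 3.75 m
1–2 s: |½(9 + 10)(1)| = 9.5 m
2–7 s: |½(10 + 7)(5)| = 42.5 m
7–8 s: |½(7 + 11)(1)| = 9 m
8–13 s: v = 0 at t = 11.4375 s; triangle areas 18.90625 + 3.90625 = 22.8125 m
Total distance = 87.5625 m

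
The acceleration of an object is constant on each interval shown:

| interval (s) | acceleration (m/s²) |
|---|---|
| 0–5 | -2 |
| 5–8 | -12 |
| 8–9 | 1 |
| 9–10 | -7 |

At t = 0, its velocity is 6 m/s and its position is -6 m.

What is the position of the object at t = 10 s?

On each constant-a segment, Δv = aΔt and Δx = v₀Δt + ½aΔt²; chain segment to segment.
0–5 s: v starts 6 m/s; Δx = 6·5 + ½·-2·5² = 5 m; v ends -4 m/s.
5–8 s: v starts -4 m/s; Δx = -4·3 + ½·-12·3² = -66 m; v ends -40 m/s.
8–9 s: v starts -40 m/s; Δx = -40·1 + ½·1·1² = -39.5 m; v ends -39 m/s.
9–10 s: v starts -39 m/s; Δx = -39·1 + ½·-7·1² = -42.5 m; v ends -46 m/s.
x(10) = -6 + Σ Δx = -149 m.

-149 m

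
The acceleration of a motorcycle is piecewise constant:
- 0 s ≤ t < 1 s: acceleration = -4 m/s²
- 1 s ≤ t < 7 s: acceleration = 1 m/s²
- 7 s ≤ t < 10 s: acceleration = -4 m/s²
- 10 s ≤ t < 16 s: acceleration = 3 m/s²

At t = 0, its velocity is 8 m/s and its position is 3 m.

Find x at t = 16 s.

105 m

On each constant-a segment, Δv = aΔt and Δx = v₀Δt + ½aΔt²; chain segment to segment.
0–1 s: v starts 8 m/s; Δx = 8·1 + ½·-4·1² = 6 m; v ends 4 m/s.
1–7 s: v starts 4 m/s; Δx = 4·6 + ½·1·6² = 42 m; v ends 10 m/s.
7–10 s: v starts 10 m/s; Δx = 10·3 + ½·-4·3² = 12 m; v ends -2 m/s.
10–16 s: v starts -2 m/s; Δx = -2·6 + ½·3·6² = 42 m; v ends 16 m/s.
x(16) = 3 + Σ Δx = 105 m.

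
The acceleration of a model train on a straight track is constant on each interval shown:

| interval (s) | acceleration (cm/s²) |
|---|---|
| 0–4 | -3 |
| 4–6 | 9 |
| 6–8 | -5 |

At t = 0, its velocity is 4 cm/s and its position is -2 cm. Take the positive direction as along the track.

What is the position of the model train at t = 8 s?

On each constant-a segment, Δv = aΔt and Δx = v₀Δt + ½aΔt²; chain segment to segment.
0–4 s: v starts 4 cm/s; Δx = 4·4 + ½·-3·4² = -8 cm; v ends -8 cm/s.
4–6 s: v starts -8 cm/s; Δx = -8·2 + ½·9·2² = 2 cm; v ends 10 cm/s.
6–8 s: v starts 10 cm/s; Δx = 10·2 + ½·-5·2² = 10 cm; v ends 0 cm/s.
x(8) = -2 + Σ Δx = 2 cm.

2 cm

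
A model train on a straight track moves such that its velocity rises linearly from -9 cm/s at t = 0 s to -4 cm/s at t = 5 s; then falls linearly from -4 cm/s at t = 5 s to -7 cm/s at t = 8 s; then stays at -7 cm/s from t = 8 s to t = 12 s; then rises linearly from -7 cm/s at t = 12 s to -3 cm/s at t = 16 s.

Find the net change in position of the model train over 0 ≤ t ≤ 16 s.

-97 cm

Displacement is the signed area under the v-t curve.
0–5 s: ½(-9 + -4)(5) = -32.5 cm
5–8 s: ½(-4 + -7)(3) = -16.5 cm
8–12 s: -7 × 4 = -28 cm
12–16 s: ½(-7 + -3)(4) = -20 cm
Net displacement = -97 cm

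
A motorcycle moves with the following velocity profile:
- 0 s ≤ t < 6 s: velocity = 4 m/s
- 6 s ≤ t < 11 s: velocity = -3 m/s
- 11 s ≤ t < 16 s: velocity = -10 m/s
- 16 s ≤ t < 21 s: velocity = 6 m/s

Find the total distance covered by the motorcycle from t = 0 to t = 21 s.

Distance (not displacement) is the total path length: add the absolute areas under v-t.
0–6 s: |4| × 6 = 24 m
6–11 s: |-3| × 5 = 15 m
11–16 s: |-10| × 5 = 50 m
16–21 s: |6| × 5 = 30 m
Total distance = 119 m

119 m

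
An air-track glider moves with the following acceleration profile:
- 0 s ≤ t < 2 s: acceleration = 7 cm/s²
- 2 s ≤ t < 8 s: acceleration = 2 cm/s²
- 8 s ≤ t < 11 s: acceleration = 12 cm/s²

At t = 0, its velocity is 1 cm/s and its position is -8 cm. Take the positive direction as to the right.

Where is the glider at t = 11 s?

269 cm

On each constant-a segment, Δv = aΔt and Δx = v₀Δt + ½aΔt²; chain segment to segment.
0–2 s: v starts 1 cm/s; Δx = 1·2 + ½·7·2² = 16 cm; v ends 15 cm/s.
2–8 s: v starts 15 cm/s; Δx = 15·6 + ½·2·6² = 126 cm; v ends 27 cm/s.
8–11 s: v starts 27 cm/s; Δx = 27·3 + ½·12·3² = 135 cm; v ends 63 cm/s.
x(11) = -8 + Σ Δx = 269 cm.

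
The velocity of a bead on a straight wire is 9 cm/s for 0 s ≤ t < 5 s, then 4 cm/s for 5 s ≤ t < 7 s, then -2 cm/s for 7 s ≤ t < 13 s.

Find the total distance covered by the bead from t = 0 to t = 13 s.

65 cm

Total distance travelled is ∫|v| dt — sum the magnitudes of each area piece.
0–5 s: |9| × 5 = 45 cm
5–7 s: |4| × 2 = 8 cm
7–13 s: |-2| × 6 = 12 cm
Total distance = 65 cm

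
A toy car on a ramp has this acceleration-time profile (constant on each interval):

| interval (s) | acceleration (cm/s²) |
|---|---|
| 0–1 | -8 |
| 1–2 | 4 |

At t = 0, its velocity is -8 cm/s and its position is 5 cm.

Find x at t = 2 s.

On each constant-a segment, Δv = aΔt and Δx = v₀Δt + ½aΔt²; chain segment to segment.
0–1 s: v starts -8 cm/s; Δx = -8·1 + ½·-8·1² = -12 cm; v ends -16 cm/s.
1–2 s: v starts -16 cm/s; Δx = -16·1 + ½·4·1² = -14 cm; v ends -12 cm/s.
x(2) = 5 + Σ Δx = -21 cm.

-21 cm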